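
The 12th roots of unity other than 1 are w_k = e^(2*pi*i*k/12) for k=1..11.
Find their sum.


With w = e^(2*pi*i/12), all 12 of the 12th roots of unity w^0 = 1, w, ..., w^(11) sum to 0: 1 + w + ... + w^(11) = (1 - w^12)/(1 - w) = 0 since w^12 = 1, w ≠ 1.
Removing the root 1: w + w^2 + ... + w^(11) = 0 - 1 = -1

Sum = -1


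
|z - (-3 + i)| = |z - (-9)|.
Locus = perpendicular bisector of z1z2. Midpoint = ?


Equal distances means the locus is the perpendicular bisector of z1 and z2.
Midpoint = ((-3+(-9))/2, (1+0)/2) = (-6.0000, 0.5000)

Perpendicular bisector through (-6.0000, 0.5000)


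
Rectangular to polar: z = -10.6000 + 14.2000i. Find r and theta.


r = sqrt(112.36+201.64) = sqrt(314) = 17.7200
theta = atan2(14.2, -10.6) = 126.7406 degrees

r = 17.7200, theta = 126.7406 degrees


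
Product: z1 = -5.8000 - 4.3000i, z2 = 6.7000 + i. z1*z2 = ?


Real = -5.8*6.7 - (-4.3)*1 = -38.86 - (-4.3) = -34.56
Imag = -5.8*1 + 6.7*(-4.3) = -5.8 - (28.81) = -34.61

-34.5600 - 34.6100i


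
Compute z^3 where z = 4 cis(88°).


r^3 = 4^3 = 64
n*theta = 3*88° = 264° = 264° (mod 360)
a = 64*cos(264°) = -6.6898
b = 64*sin(264°) = -63.6494

64 cis(264°) = -6.6898 - 63.6494i


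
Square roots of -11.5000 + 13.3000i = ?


|z| = sqrt(132.25+176.89) = 17.5824
sqrt((|z|+a)/2) = sqrt((17.5824+(-11.5))/2) = sqrt(3.0412) = 1.7439
sqrt((|z|-a)/2) = sqrt((17.5824-(-11.5))/2) = sqrt(14.5412) = 3.8133

±(1.7439 + 3.8133i) i.e. 1.7439 + 3.8133i and -1.7439 - 3.8133i


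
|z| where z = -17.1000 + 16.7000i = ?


|z| = sqrt((-17.1)^2 + 16.7^2) = sqrt(292.41 + 278.89) = sqrt(571.3) = 23.9019

|z| = 23.9019


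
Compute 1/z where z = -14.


|z|^2 = 196+0 = 196
1/z = (-14 - 0i)/196

1/z = -0.0714 + 0i


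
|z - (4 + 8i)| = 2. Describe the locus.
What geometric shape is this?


|z - z0| = r is a circle with center z0 and radius r.
Center = (4, 8), radius = 2

Circle with center (4, 8) and radius 2


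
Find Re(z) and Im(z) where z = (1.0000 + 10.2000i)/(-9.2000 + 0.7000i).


Multiply by conjugate: (1.0000 + 10.2000i)(-9.2000 - 0.7000i) / ((-9.2)^2 + 0.7^2)
Numerator real = 1*(-9.2) + 10.2*0.7 = -2.06
Numerator imag = 10.2*(-9.2) - 1*0.7 = -94.54
Denominator = 85.13
Re(z) = -2.06/85.13 = -0.0242
Im(z) = -94.54/85.13 = -1.1105

Re(z) = -0.0242, Im(z) = -1.1105


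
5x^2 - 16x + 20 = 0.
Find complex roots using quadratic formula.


disc = (-16)^2 - 4*5*20 = 256 - 400 = -144
sqrt(|disc|) = sqrt(144) = 12.0000
Real part = 16/(2*5) = 1.6000
Imag part = 12.0000/(2*5) = 1.2000

1.6000 ± 1.2000i


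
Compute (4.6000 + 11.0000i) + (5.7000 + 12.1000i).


Real: 4.6 + 5.7 = 10.3
Imag: 11 + 12.1 = 23.1

10.3000 + 23.1000i


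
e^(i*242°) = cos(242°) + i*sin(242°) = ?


cos(242°) = -0.4695
sin(242°) = -0.8829

e^(i*242°) = -0.4695 - 0.8829i


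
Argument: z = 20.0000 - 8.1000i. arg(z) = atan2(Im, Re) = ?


Re = 20, Im = -8.1
arg = atan2(-8.1, 20) = -22.0479 degrees

arg(z) = -22.0479 degrees


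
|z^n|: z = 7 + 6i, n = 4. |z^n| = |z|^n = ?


|z| = sqrt(49+36) = sqrt(85) = 9.2195
|z^4| = |z|^4 = (sqrt(85))^4 = 85^2 = 7225

|z^4| = 7225


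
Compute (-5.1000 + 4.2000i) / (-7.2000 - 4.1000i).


Conjugate of z2 = -7.2000 + 4.1000i
Numerator: (-5.1000 + 4.2000i)(-7.2000 + 4.1000i) = 19.5000 - 51.1500i
Denominator: (-7.2)^2 + (-4.1)^2 = 68.65
Result = (19.5000 - 51.1500i)/68.65

0.2840 - 0.7451i


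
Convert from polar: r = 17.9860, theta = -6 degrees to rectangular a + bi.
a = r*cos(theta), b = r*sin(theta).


a = 17.9860*cos(-6°) = 17.9860*0.994522 = 17.8875
b = 17.9860*sin(-6°) = 17.9860*(-0.104528) = -1.8800

17.8875 - 1.8800i


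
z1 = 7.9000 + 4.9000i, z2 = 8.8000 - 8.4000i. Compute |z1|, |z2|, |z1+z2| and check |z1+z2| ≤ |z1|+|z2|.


|z1| = sqrt(7.9^2 + 4.9^2) = sqrt(86.42) = 9.2962
|z2| = sqrt(8.8^2 + (-8.4)^2) = sqrt(148) = 12.1655
z1+z2 = 16.7000 - 3.5000i
|z1+z2| = sqrt(291.14) = 17.0628
|z1|+|z2| = 9.2962 + 12.1655 = 21.4617

|z1+z2| = 17.0628 ≤ |z1|+|z2| = 21.4617 (verified)


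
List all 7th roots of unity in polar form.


The 7th roots of unity are cis(360k/7°) for k=0..6
Angle step = 360/7 = 51.4286°
Primitive root: cis(51.4286°)
Primitive root = 0.6235 + 0.7818i

7 roots at angles: 0°, 51.4286°, 102.8571°, 154.2857°, 205.7143°, 257.1429°, 308.5714°


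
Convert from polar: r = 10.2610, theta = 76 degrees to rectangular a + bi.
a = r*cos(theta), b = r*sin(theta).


a = 10.2610*cos(76°) = 10.2610*0.241922 = 2.4824
b = 10.2610*sin(76°) = 10.2610*0.9703 = 9.9562

2.4824 + 9.9562i


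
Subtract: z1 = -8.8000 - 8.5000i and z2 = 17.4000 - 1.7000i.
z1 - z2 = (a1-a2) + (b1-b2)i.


Real: -8.8 - 17.4 = -26.2
Imag: -8.5 + 1.7 = -6.8

-26.2000 - 6.8000i


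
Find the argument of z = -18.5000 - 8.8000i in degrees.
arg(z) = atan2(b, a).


Re = -18.5, Im = -8.8
arg = atan2(-8.8, -18.5) = -154.5607 degrees

arg(z) = -154.5607 degrees


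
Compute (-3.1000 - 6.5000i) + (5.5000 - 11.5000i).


Real: -3.1 + 5.5 = 2.4
Imag: -6.5 - 11.5 = -18

2.4000 - 18.0000i


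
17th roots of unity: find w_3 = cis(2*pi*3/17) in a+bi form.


Angle = 360*3/17 = 63.5294°
a = cos(63.5294°) = 0.4457
b = sin(63.5294°) = 0.8952

0.4457 + 0.8952i


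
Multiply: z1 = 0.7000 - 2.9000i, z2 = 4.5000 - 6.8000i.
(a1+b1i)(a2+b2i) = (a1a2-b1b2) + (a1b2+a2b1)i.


Real = 0.7*4.5 - (-2.9)*(-6.8) = 3.15 - 19.72 = -16.57
Imag = 0.7*(-6.8) + 4.5*(-2.9) = -4.76 - (13.05) = -17.81

-16.5700 - 17.8100i


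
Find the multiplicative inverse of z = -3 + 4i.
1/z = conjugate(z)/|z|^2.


|z|^2 = 9+16 = 25
1/z = (-3 - 4i)/25

1/z = -0.1200 - 0.1600i


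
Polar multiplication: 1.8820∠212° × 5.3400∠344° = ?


r = 1.8820 * 5.3400 = 10.0499
theta = 212° + 344° = 556° = 196° (mod 360)

10.0499 cis(196°)


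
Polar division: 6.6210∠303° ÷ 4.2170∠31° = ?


r = 6.6210 / 4.2170 = 1.5701
theta = 303° - 31° = 272° = 272° (mod 360)

1.5701 cis(272°)


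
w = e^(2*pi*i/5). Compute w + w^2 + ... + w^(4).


With w = e^(2*pi*i/5), all 5 of the 5th roots of unity w^0 = 1, w, ..., w^(4) sum to 0: 1 + w + ... + w^(4) = (1 - w^5)/(1 - w) = 0 since w^5 = 1, w ≠ 1.
Removing the root 1: w + w^2 + ... + w^(4) = 0 - 1 = -1

Sum = -1


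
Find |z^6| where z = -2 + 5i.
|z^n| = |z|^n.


|z| = sqrt(4+25) = sqrt(29) = 5.3852
|z^6| = |z|^6 = (sqrt(29))^6 = 29^3 = 24389

|z^6| = 24389


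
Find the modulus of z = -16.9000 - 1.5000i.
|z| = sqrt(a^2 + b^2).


|z| = sqrt((-16.9)^2 + (-1.5)^2) = sqrt(285.61 + 2.25) = sqrt(287.86) = 16.9664

|z| = 16.9664


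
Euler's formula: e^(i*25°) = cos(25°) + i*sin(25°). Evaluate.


cos(25°) = 0.9063
sin(25°) = 0.4226

e^(i*25°) = 0.9063 + 0.4226i


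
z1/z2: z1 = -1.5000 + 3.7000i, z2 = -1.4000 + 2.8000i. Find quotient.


Conjugate of z2 = -1.4000 - 2.8000i
Numerator: (-1.5000 + 3.7000i)(-1.4000 - 2.8000i) = 12.4600 - 0.9800i
Denominator: (-1.4)^2 + 2.8^2 = 9.8
Result = (12.4600 - 0.9800i)/9.8

1.2714 - 0.1000i


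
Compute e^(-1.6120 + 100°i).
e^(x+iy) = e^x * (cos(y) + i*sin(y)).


e^-1.6120 = 0.1995
cos(100°) = -0.1736
sin(100°) = 0.9848
Real = 0.1995*(-0.1736) = -0.0346
Imag = 0.1995*0.9848 = 0.1965

-0.0346 + 0.1965i


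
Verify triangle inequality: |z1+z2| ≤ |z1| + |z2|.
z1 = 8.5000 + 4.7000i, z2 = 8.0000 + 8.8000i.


|z1| = sqrt(8.5^2 + 4.7^2) = sqrt(94.34) = 9.7129
|z2| = sqrt(8^2 + 8.8^2) = sqrt(141.44) = 11.8929
z1+z2 = 16.5000 + 13.5000i
|z1+z2| = sqrt(454.5) = 21.3190
|z1|+|z2| = 9.7129 + 11.8929 = 21.6058

|z1+z2| = 21.3190 ≤ |z1|+|z2| = 21.6058 (verified)


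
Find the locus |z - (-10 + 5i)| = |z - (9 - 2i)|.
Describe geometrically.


Equal distances means the locus is the perpendicular bisector of z1 and z2.
Midpoint = ((-10+9)/2, (5+(-2))/2) = (-0.5000, 1.5000)

Perpendicular bisector through (-0.5000, 1.5000)


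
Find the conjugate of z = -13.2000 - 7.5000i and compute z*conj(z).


z_bar = -13.2000 + 7.5000i
z*z_bar = (-13.2)^2 + (-7.5)^2 = 174.24 + 56.25 = 230.49

z_bar = -13.2000 + 7.5000i, z*z_bar = 230.49


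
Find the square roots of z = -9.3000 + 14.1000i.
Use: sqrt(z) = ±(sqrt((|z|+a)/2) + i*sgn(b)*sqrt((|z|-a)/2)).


|z| = sqrt(86.49+198.81) = 16.8908
sqrt((|z|+a)/2) = sqrt((16.8908+(-9.3))/2) = sqrt(3.7954) = 1.9482
sqrt((|z|-a)/2) = sqrt((16.8908-(-9.3))/2) = sqrt(13.0954) = 3.6188

±(1.9482 + 3.6188i) i.e. 1.9482 + 3.6188i and -1.9482 - 3.6188i


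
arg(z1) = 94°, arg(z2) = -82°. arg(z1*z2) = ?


arg(z1*z2) = 94° - 82° = 12°
Normalized to (-180°, 180°]: 12°

12°


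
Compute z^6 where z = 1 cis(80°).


r^6 = 1^6 = 1
n*theta = 6*80° = 480° = 120° (mod 360)
a = 1*cos(120°) = -0.5000
b = 1*sin(120°) = 0.8660

1 cis(120°) = -0.5000 + 0.8660i


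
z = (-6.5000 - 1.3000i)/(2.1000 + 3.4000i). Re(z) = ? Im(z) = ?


Multiply by conjugate: (-6.5000 - 1.3000i)(2.1000 - 3.4000i) / (2.1^2 + 3.4^2)
Numerator real = -6.5*2.1 - (1.3)*3.4 = -18.07
Numerator imag = -1.3*2.1 - (-6.5)*3.4 = 19.37
Denominator = 15.97
Re(z) = -18.07/15.97 = -1.1315
Im(z) = 19.37/15.97 = 1.2129

Re(z) = -1.1315, Im(z) = 1.2129


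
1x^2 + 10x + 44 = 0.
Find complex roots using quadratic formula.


disc = 10^2 - 4*1*44 = 100 - 176 = -76
sqrt(|disc|) = sqrt(76) = 8.7178
Real part = -10/(2*1) = -5.0000
Imag part = 8.7178/(2*1) = 4.3589

-5.0000 ± 4.3589i


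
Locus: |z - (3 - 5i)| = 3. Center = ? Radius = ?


|z - z0| = r is a circle with center z0 and radius r.
Center = (3, -5), radius = 3

Circle with center (3, -5) and radius 3


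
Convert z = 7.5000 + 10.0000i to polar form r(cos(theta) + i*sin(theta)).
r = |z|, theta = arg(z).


r = sqrt(56.25+100) = sqrt(156.25) = 12.5000
theta = atan2(10, 7.5) = 53.1301 degrees

r = 12.5000, theta = 53.1301 degrees


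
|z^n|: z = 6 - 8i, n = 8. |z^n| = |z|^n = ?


|z| = sqrt(36+64) = sqrt(100) = 10
|z^8| = |z|^8 = 10^8 = 100000000

|z^8| = 100000000


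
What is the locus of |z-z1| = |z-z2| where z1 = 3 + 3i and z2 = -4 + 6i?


Equal distances means the locus is the perpendicular bisector of z1 and z2.
Midpoint = ((3+(-4))/2, (3+6)/2) = (-0.5000, 4.5000)

Perpendicular bisector through (-0.5000, 4.5000)


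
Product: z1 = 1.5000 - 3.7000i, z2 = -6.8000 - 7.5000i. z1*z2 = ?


Real = 1.5*(-6.8) - (-3.7)*(-7.5) = -10.2 - 27.75 = -37.95
Imag = 1.5*(-7.5) - (6.8)*(-3.7) = -11.25 + 25.16 = 13.91

-37.9500 + 13.9100i


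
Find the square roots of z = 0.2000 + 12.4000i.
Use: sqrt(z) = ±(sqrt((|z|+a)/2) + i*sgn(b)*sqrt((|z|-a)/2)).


|z| = sqrt(0.04+153.76) = 12.4016
sqrt((|z|+a)/2) = sqrt((12.4016+0.2)/2) = sqrt(6.3008) = 2.5101
sqrt((|z|-a)/2) = sqrt((12.4016-0.2)/2) = sqrt(6.1008) = 2.4700

±(2.5101 + 2.4700i) i.e. 2.5101 + 2.4700i and -2.5101 - 2.4700i


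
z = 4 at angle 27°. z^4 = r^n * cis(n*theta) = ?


r^4 = 4^4 = 256
n*theta = 4*27° = 108° = 108° (mod 360)
a = 256*cos(108°) = -79.1084
b = 256*sin(108°) = 243.4705

256 cis(108°) = -79.1084 + 243.4705i


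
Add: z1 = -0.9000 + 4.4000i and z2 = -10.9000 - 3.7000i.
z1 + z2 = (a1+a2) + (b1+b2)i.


Real: -0.9 - 10.9 = -11.8
Imag: 4.4 - 3.7 = 0.7

-11.8000 + 0.7000i


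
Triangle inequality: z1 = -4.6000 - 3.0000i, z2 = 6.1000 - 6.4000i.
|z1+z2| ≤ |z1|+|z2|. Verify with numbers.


|z1| = sqrt((-4.6)^2 + (-3)^2) = sqrt(30.16) = 5.4918
|z2| = sqrt(6.1^2 + (-6.4)^2) = sqrt(78.17) = 8.8414
z1+z2 = 1.5000 - 9.4000i
|z1+z2| = sqrt(90.61) = 9.5189
|z1|+|z2| = 5.4918 + 8.8414 = 14.3332

|z1+z2| = 9.5189 ≤ |z1|+|z2| = 14.3332 (verified)


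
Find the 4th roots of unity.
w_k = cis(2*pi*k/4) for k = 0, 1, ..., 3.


The 4th roots of unity are cis(360k/4°) for k=0..3
Angle step = 360/4 = 90°
Primitive root: cis(90°)
Primitive root = 0 + 1.0000i

4 roots at angles: 0°, 90°, 180°, 270°


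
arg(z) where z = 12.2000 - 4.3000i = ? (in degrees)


Re = 12.2, Im = -4.3
arg = atan2(-4.3, 12.2) = -19.4155 degrees

arg(z) = -19.4155 degrees


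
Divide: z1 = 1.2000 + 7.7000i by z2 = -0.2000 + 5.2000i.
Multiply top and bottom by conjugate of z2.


Conjugate of z2 = -0.2000 - 5.2000i
Numerator: (1.2000 + 7.7000i)(-0.2000 - 5.2000i) = 39.8000 - 7.7800i
Denominator: (-0.2)^2 + 5.2^2 = 27.08
Result = (39.8000 - 7.7800i)/27.08

1.4697 - 0.2873i


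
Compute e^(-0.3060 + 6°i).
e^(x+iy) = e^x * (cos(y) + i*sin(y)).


e^-0.3060 = 0.7364
cos(6°) = 0.99452
sin(6°) = 0.1045
Real = 0.7364*0.99452 = 0.7324
Imag = 0.7364*0.1045 = 0.0770

0.7324 + 0.0770i


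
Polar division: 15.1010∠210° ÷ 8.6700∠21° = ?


r = 15.1010 / 8.6700 = 1.7418
theta = 210° - 21° = 189° = 189° (mod 360)

1.7418 cis(189°)


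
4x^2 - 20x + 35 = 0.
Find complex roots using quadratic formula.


disc = (-20)^2 - 4*4*35 = 400 - 560 = -160
sqrt(|disc|) = sqrt(160) = 12.6491
Real part = 20/(2*4) = 2.5000
Imag part = 12.6491/(2*4) = 1.5811

2.5000 ± 1.5811i


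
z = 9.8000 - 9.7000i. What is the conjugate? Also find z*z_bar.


z_bar = 9.8000 + 9.7000i
z*z_bar = 9.8^2 + (-9.7)^2 = 96.04 + 94.09 = 190.13

z_bar = 9.8000 + 9.7000i, z*z_bar = 190.13


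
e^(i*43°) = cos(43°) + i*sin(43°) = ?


cos(43°) = 0.7314
sin(43°) = 0.6820

e^(i*43°) = 0.7314 + 0.6820i


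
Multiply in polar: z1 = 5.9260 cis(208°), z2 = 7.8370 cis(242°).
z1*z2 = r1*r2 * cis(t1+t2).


r = 5.9260 * 7.8370 = 46.4421
theta = 208° + 242° = 450° = 90° (mod 360)

46.4421 cis(90°)


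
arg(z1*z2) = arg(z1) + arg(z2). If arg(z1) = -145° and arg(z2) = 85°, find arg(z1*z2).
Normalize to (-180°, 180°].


arg(z1*z2) = -145° + 85° = -60°
Normalized to (-180°, 180°]: -60°

-60°


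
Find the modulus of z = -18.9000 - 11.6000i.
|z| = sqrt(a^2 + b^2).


|z| = sqrt((-18.9)^2 + (-11.6)^2) = sqrt(357.21 + 134.56) = sqrt(491.77) = 22.1759

|z| = 22.1759


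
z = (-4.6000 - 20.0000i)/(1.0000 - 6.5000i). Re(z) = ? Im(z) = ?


Multiply by conjugate: (-4.6000 - 20.0000i)(1.0000 + 6.5000i) / (1^2 + (-6.5)^2)
Numerator real = -4.6*1 - (20)*(-6.5) = 125.4
Numerator imag = -20*1 - (-4.6)*(-6.5) = -49.9
Denominator = 43.25
Re(z) = 125.4/43.25 = 2.8994
Im(z) = -49.9/43.25 = -1.1538

Re(z) = 2.8994, Im(z) = -1.1538


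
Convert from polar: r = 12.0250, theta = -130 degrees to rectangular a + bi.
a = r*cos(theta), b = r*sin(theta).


a = 12.0250*cos(-130°) = 12.0250*(-0.64279) = -7.7295
b = 12.0250*sin(-130°) = 12.0250*(-0.766044) = -9.2117

-7.7295 - 9.2117i


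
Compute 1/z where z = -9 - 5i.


|z|^2 = 81+25 = 106
1/z = (-9 + 5i)/106

1/z = -0.0849 + 0.0472i


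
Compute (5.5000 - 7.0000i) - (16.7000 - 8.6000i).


Real: 5.5 - 16.7 = -11.2
Imag: -7 + 8.6 = 1.6

-11.2000 + 1.6000i


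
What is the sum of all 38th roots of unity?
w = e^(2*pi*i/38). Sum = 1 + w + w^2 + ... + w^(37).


The sum of all 38th roots of unity is 0.
Geometric series: (1 - w^38)/(1 - w) = (1-1)/(1-w) = 0 since w^38 = 1, w ≠ 1.
Alternatively: coefficient of z^37 in z^38 - 1 is 0.

0


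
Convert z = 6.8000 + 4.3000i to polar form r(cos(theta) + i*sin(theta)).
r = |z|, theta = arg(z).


r = sqrt(46.24+18.49) = sqrt(64.73) = 8.0455
theta = atan2(4.3, 6.8) = 32.3073 degrees

r = 8.0455, theta = 32.3073 degrees


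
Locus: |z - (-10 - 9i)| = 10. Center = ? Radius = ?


|z - z0| = r is a circle with center z0 and radius r.
Center = (-10, -9), radius = 10

Circle with center (-10, -9) and radius 10


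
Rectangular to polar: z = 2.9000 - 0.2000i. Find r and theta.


r = sqrt(8.41+0.04) = sqrt(8.45) = 2.9069
theta = atan2(-0.2, 2.9) = -3.9452 degrees

r = 2.9069, theta = -3.9452 degrees


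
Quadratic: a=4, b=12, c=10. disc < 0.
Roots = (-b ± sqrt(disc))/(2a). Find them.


disc = 12^2 - 4*4*10 = 144 - 160 = -16
sqrt(|disc|) = sqrt(16) = 4.0000
Real part = -12/(2*4) = -1.5000
Imag part = 4.0000/(2*4) = 0.5000

-1.5000 ± 0.5000i


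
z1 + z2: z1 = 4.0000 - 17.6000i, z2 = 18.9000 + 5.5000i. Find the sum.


Real: 4 + 18.9 = 22.9
Imag: -17.6 + 5.5 = -12.1

22.9000 - 12.1000i


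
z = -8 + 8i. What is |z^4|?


|z| = sqrt(64+64) = sqrt(128) = 11.3137
|z^4| = |z|^4 = (sqrt(128))^4 = 128^2 = 16384

|z^4| = 16384


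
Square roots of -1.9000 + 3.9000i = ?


|z| = sqrt(3.61+15.21) = 4.3382
sqrt((|z|+a)/2) = sqrt((4.3382+(-1.9))/2) = sqrt(1.2191) = 1.1041
sqrt((|z|-a)/2) = sqrt((4.3382-(-1.9))/2) = sqrt(3.1191) = 1.7661

±(1.1041 + 1.7661i) i.e. 1.1041 + 1.7661i and -1.1041 - 1.7661i


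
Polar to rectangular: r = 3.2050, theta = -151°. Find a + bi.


a = 3.2050*cos(-151°) = 3.2050*(-0.87462) = -2.8032
b = 3.2050*sin(-151°) = 3.2050*(-0.4848) = -1.5538

-2.8032 - 1.5538i


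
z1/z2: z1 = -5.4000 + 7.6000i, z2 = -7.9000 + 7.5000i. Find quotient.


Conjugate of z2 = -7.9000 - 7.5000i
Numerator: (-5.4000 + 7.6000i)(-7.9000 - 7.5000i) = 99.6600 - 19.5400i
Denominator: (-7.9)^2 + 7.5^2 = 118.66
Result = (99.6600 - 19.5400i)/118.66

0.8399 - 0.1647i


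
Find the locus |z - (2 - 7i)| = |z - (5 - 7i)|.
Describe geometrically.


Equal distances means the locus is the perpendicular bisector of z1 and z2.
Midpoint = ((2+5)/2, (-7+(-7))/2) = (3.5000, -7.0000)

Perpendicular bisector through (3.5000, -7.0000)


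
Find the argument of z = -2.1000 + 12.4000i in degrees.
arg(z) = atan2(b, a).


Re = -2.1, Im = 12.4
arg = atan2(12.4, -2.1) = 99.6121 degrees

arg(z) = 99.6121 degrees


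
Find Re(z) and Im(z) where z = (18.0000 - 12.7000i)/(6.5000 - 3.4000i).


Multiply by conjugate: (18.0000 - 12.7000i)(6.5000 + 3.4000i) / (6.5^2 + (-3.4)^2)
Numerator real = 18*6.5 - (12.7)*(-3.4) = 160.18
Numerator imag = -12.7*6.5 - 18*(-3.4) = -21.35
Denominator = 53.81
Re(z) = 160.18/53.81 = 2.9768
Im(z) = -21.35/53.81 = -0.3968

Re(z) = 2.9768, Im(z) = -0.3968


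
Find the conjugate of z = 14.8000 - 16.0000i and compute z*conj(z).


z_bar = 14.8000 + 16.0000i
z*z_bar = 14.8^2 + (-16)^2 = 219.04 + 256 = 475.04

z_bar = 14.8000 + 16.0000i, z*z_bar = 475.04


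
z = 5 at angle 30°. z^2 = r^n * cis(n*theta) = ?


r^2 = 5^2 = 25
n*theta = 2*30° = 60° = 60° (mod 360)
a = 25*cos(60°) = 12.5000
b = 25*sin(60°) = 21.6506

25 cis(60°) = 12.5000 + 21.6506i


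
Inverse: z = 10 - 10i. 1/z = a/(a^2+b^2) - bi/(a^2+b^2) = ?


|z|^2 = 100+100 = 200
1/z = (10 + 10i)/200

1/z = 0.0500 + 0.0500i


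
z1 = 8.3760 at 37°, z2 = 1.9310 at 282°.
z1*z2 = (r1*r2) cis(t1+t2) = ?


r = 8.3760 * 1.9310 = 16.1741
theta = 37° + 282° = 319° = 319° (mod 360)

16.1741 cis(319°)


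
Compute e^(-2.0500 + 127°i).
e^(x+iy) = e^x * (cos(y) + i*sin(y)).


e^-2.0500 = 0.1287
cos(127°) = -0.6018
sin(127°) = 0.7986
Real = 0.1287*(-0.6018) = -0.0775
Imag = 0.1287*0.7986 = 0.1028

-0.0775 + 0.1028i


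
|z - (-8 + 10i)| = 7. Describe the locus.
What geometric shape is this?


|z - z0| = r is a circle with center z0 and radius r.
Center = (-8, 10), radius = 7

Circle with center (-8, 10) and radius 7


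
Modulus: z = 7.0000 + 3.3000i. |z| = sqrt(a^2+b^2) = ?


|z| = sqrt(7^2 + 3.3^2) = sqrt(49 + 10.89) = sqrt(59.89) = 7.7389

|z| = 7.7389


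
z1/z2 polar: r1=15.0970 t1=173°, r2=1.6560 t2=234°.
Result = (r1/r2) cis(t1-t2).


r = 15.0970 / 1.6560 = 9.1165
theta = 173° - 234° = -61° = 299° (mod 360)

9.1165 cis(299°)


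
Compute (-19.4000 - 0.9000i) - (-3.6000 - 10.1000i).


Real: -19.4 + 3.6 = -15.8
Imag: -0.9 + 10.1 = 9.2

-15.8000 + 9.2000i


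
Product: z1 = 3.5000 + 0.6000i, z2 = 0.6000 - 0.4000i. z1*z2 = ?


Real = 3.5*0.6 - 0.6*(-0.4) = 2.1 - (-0.24) = 2.34
Imag = 3.5*(-0.4) + 0.6*0.6 = -1.4 + 0.36 = -1.04

2.3400 - 1.0400i


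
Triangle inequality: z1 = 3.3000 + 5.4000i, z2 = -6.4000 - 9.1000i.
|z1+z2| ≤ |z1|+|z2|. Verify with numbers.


|z1| = sqrt(3.3^2 + 5.4^2) = sqrt(40.05) = 6.3285
|z2| = sqrt((-6.4)^2 + (-9.1)^2) = sqrt(123.77) = 11.1252
z1+z2 = -3.1000 - 3.7000i
|z1+z2| = sqrt(23.3) = 4.8270
|z1|+|z2| = 6.3285 + 11.1252 = 17.4537

|z1+z2| = 4.8270 ≤ |z1|+|z2| = 17.4537 (verified)


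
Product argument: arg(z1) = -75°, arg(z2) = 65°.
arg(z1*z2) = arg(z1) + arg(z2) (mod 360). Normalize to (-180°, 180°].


arg(z1*z2) = -75° + 65° = -10°
Normalized to (-180°, 180°]: -10°

-10°


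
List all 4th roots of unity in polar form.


The 4th roots of unity are cis(360k/4°) for k=0..3
Angle step = 360/4 = 90°
Primitive root: cis(90°)
Primitive root = 0 + 1.0000i

4 roots at angles: 0°, 90°, 180°, 270°


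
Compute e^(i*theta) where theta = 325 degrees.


cos(325°) = 0.8192
sin(325°) = -0.5736

e^(i*325°) = 0.8192 - 0.5736i


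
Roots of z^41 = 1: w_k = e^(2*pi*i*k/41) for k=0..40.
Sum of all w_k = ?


The sum of all 41th roots of unity is 0.
Geometric series: (1 - w^41)/(1 - w) = (1-1)/(1-w) = 0 since w^41 = 1, w ≠ 1.
Alternatively: coefficient of z^40 in z^41 - 1 is 0.

0


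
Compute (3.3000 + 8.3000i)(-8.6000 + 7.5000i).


Real = 3.3*(-8.6) - 8.3*7.5 = -28.38 - 62.25 = -90.63
Imag = 3.3*7.5 - (8.6)*8.3 = 24.75 - (71.38) = -46.63

-90.6300 - 46.6300i


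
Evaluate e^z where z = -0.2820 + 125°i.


e^-0.2820 = 0.7543
cos(125°) = -0.573576
sin(125°) = 0.8192
Real = 0.7543*(-0.573576) = -0.4326
Imag = 0.7543*0.8192 = 0.6179

-0.4326 + 0.6179i


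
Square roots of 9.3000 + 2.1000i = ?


|z| = sqrt(86.49+4.41) = 9.5341
sqrt((|z|+a)/2) = sqrt((9.5341+9.3)/2) = sqrt(9.4171) = 3.0687
sqrt((|z|-a)/2) = sqrt((9.5341-9.3)/2) = sqrt(0.1171) = 0.3422

±(3.0687 + 0.3422i) i.e. 3.0687 + 0.3422i and -3.0687 - 0.3422i


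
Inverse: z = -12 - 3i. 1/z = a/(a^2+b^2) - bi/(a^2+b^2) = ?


|z|^2 = 144+9 = 153
1/z = (-12 + 3i)/153

1/z = -0.0784 + 0.0196i


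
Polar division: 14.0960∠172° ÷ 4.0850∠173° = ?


r = 14.0960 / 4.0850 = 3.4507
theta = 172° - 173° = -1° = 359° (mod 360)

3.4507 cis(359°)


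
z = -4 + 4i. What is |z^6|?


|z| = sqrt(16+16) = sqrt(32) = 5.6569
|z^6| = |z|^6 = (sqrt(32))^6 = 32^3 = 32768

|z^6| = 32768


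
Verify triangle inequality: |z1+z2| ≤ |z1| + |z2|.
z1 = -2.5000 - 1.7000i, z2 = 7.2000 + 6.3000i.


|z1| = sqrt((-2.5)^2 + (-1.7)^2) = sqrt(9.14) = 3.0232
|z2| = sqrt(7.2^2 + 6.3^2) = sqrt(91.53) = 9.5671
z1+z2 = 4.7000 + 4.6000i
|z1+z2| = sqrt(43.25) = 6.5765
|z1|+|z2| = 3.0232 + 9.5671 = 12.5903

|z1+z2| = 6.5765 ≤ |z1|+|z2| = 12.5903 (verified)


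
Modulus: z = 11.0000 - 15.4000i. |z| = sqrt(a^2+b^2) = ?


|z| = sqrt(11^2 + (-15.4)^2) = sqrt(121 + 237.16) = sqrt(358.16) = 18.9251

|z| = 18.9251


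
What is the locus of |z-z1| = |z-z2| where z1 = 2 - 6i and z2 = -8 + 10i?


Equal distances means the locus is the perpendicular bisector of z1 and z2.
Midpoint = ((2+(-8))/2, (-6+10)/2) = (-3.0000, 2.0000)

Perpendicular bisector through (-3.0000, 2.0000)


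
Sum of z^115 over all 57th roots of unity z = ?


The roots are w_k = w^k with w = e^(2*pi*i/57), and (w^k)^115 = (w^115)^k.
So S = 1 + u + u^2 + ... + u^(56) with u = w^115.
115 = 2*57 + 1, so 115 is not a multiple of 57: u = (w^57)^2 * w^1 = w^1 ≠ 1 (w is a primitive 57th root), while u^57 = (w^57)^115 = 1.
Geometric series: S = (1 - u^57)/(1 - u) = (1 - 1)/(1 - u) = 0

S = 0


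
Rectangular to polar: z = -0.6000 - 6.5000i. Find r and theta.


r = sqrt(0.36+42.25) = sqrt(42.61) = 6.5276
theta = atan2(-6.5, -0.6) = -95.2739 degrees

r = 6.5276, theta = -95.2739 degrees


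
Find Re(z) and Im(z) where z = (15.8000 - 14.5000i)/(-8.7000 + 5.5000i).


Multiply by conjugate: (15.8000 - 14.5000i)(-8.7000 - 5.5000i) / ((-8.7)^2 + 5.5^2)
Numerator real = 15.8*(-8.7) - (14.5)*5.5 = -217.21
Numerator imag = -14.5*(-8.7) - 15.8*5.5 = 39.25
Denominator = 105.94
Re(z) = -217.21/105.94 = -2.0503
Im(z) = 39.25/105.94 = 0.3705

Re(z) = -2.0503, Im(z) = 0.3705


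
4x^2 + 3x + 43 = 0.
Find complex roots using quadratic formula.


disc = 3^2 - 4*4*43 = 9 - 688 = -679
sqrt(|disc|) = sqrt(679) = 26.0576
Real part = -3/(2*4) = -0.3750
Imag part = 26.0576/(2*4) = 3.2572

-0.3750 ± 3.2572i


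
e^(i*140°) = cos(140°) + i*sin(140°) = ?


cos(140°) = -0.7660
sin(140°) = 0.6428

e^(i*140°) = -0.7660 + 0.6428i


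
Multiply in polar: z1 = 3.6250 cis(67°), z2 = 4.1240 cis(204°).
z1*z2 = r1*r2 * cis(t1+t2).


r = 3.6250 * 4.1240 = 14.9495
theta = 67° + 204° = 271° = 271° (mod 360)

14.9495 cis(271°)


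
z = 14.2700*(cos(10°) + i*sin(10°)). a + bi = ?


a = 14.2700*cos(10°) = 14.2700*0.98481 = 14.0532
b = 14.2700*sin(10°) = 14.2700*0.17365 = 2.4780

14.0532 + 2.4780i


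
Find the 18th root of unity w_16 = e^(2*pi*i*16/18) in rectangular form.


Angle = 360*16/18 = 320°
a = cos(320°) = 0.7660
b = sin(320°) = -0.6428

0.7660 - 0.6428i


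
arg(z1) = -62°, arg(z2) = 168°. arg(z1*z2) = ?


arg(z1*z2) = -62° + 168° = 106°
Normalized to (-180°, 180°]: 106°

106°


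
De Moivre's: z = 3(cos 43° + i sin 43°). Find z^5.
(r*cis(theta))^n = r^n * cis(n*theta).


r^5 = 3^5 = 243
n*theta = 5*43° = 215° = 215° (mod 360)
a = 243*cos(215°) = -199.0539
b = 243*sin(215°) = -139.3791

243 cis(215°) = -199.0539 - 139.3791i


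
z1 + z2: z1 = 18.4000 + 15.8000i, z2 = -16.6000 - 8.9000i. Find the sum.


Real: 18.4 - 16.6 = 1.8
Imag: 15.8 - 8.9 = 6.9

1.8000 + 6.9000i


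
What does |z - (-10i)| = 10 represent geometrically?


|z - z0| = r is a circle with center z0 and radius r.
Center = (0, -10), radius = 10

Circle with center (0, -10) and radius 10


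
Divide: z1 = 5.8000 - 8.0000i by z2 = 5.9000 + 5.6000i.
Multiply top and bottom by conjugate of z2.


Conjugate of z2 = 5.9000 - 5.6000i
Numerator: (5.8000 - 8.0000i)(5.9000 - 5.6000i) = -10.5800 - 79.6800i
Denominator: 5.9^2 + 5.6^2 = 66.17
Result = (-10.5800 - 79.6800i)/66.17

-0.1599 - 1.2042i


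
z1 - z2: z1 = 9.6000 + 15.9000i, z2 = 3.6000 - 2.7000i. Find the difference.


Real: 9.6 - 3.6 = 6
Imag: 15.9 + 2.7 = 18.6

6.0000 + 18.6000i


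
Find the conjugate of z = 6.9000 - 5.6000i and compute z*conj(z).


z_bar = 6.9000 + 5.6000i
z*z_bar = 6.9^2 + (-5.6)^2 = 47.61 + 31.36 = 78.97

z_bar = 6.9000 + 5.6000i, z*z_bar = 78.97


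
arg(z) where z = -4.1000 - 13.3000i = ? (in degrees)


Re = -4.1, Im = -13.3
arg = atan2(-13.3, -4.1) = -107.1330 degrees

arg(z) = -107.1330 degrees


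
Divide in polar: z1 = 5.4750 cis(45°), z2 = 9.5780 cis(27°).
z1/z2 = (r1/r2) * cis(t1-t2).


r = 5.4750 / 9.5780 = 0.5716
theta = 45° - 27° = 18° = 18° (mod 360)

0.5716 cis(18°)


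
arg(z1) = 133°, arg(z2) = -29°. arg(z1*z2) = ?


arg(z1*z2) = 133° - 29° = 104°
Normalized to (-180°, 180°]: 104°

104°


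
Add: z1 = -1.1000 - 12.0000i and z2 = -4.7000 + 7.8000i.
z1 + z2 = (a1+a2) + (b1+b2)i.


Real: -1.1 - 4.7 = -5.8
Imag: -12 + 7.8 = -4.2

-5.8000 - 4.2000i


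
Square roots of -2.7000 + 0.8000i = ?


|z| = sqrt(7.29+0.64) = 2.8160
sqrt((|z|+a)/2) = sqrt((2.8160+(-2.7))/2) = sqrt(0.0580) = 0.2409
sqrt((|z|-a)/2) = sqrt((2.8160-(-2.7))/2) = sqrt(2.7580) = 1.6607

±(0.2409 + 1.6607i) i.e. 0.2409 + 1.6607i and -0.2409 - 1.6607i


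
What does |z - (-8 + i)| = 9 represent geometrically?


|z - z0| = r is a circle with center z0 and radius r.
Center = (-8, 1), radius = 9

Circle with center (-8, 1) and radius 9


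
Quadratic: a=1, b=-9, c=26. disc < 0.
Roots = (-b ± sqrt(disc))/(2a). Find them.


disc = (-9)^2 - 4*1*26 = 81 - 104 = -23
sqrt(|disc|) = sqrt(23) = 4.7958
Real part = 9/(2*1) = 4.5000
Imag part = 4.7958/(2*1) = 2.3979

4.5000 ± 2.3979i


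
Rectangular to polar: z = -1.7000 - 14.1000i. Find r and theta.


r = sqrt(2.89+198.81) = sqrt(201.7) = 14.2021
theta = atan2(-14.1, -1.7) = -96.8748 degrees

r = 14.2021, theta = -96.8748 degrees


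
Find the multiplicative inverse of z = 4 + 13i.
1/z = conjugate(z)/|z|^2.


|z|^2 = 16+169 = 185
1/z = (4 - 13i)/185

1/z = 0.0216 - 0.0703i


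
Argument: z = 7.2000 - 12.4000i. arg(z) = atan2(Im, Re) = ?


Re = 7.2, Im = -12.4
arg = atan2(-12.4, 7.2) = -59.8586 degrees

arg(z) = -59.8586 degrees


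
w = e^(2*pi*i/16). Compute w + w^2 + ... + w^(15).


With w = e^(2*pi*i/16), all 16 of the 16th roots of unity w^0 = 1, w, ..., w^(15) sum to 0: 1 + w + ... + w^(15) = (1 - w^16)/(1 - w) = 0 since w^16 = 1, w ≠ 1.
Removing the root 1: w + w^2 + ... + w^(15) = 0 - 1 = -1

Sum = -1


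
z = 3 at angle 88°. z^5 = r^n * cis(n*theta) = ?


r^5 = 3^5 = 243
n*theta = 5*88° = 440° = 80° (mod 360)
a = 243*cos(80°) = 42.1965
b = 243*sin(80°) = 239.3083

243 cis(80°) = 42.1965 + 239.3083i


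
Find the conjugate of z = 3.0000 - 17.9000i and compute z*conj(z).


z_bar = 3.0000 + 17.9000i
z*z_bar = 3^2 + (-17.9)^2 = 9 + 320.41 = 329.41

z_bar = 3.0000 + 17.9000i, z*z_bar = 329.41


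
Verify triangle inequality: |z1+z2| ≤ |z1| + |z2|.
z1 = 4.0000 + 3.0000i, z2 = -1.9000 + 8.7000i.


|z1| = sqrt(4^2 + 3^2) = sqrt(25) = 5.0000
|z2| = sqrt((-1.9)^2 + 8.7^2) = sqrt(79.3) = 8.9051
z1+z2 = 2.1000 + 11.7000i
|z1+z2| = sqrt(141.3) = 11.8870
|z1|+|z2| = 5.0000 + 8.9051 = 13.9051

|z1+z2| = 11.8870 ≤ |z1|+|z2| = 13.9051 (verified)


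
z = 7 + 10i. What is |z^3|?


|z| = sqrt(49+100) = sqrt(149) = 12.2066
|z^3| = |z|^3 = (sqrt(149))^3 = 149*sqrt(149)

|z^3| = 149*sqrt(149) ≈ 1818.7768


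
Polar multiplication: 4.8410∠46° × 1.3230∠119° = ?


r = 4.8410 * 1.3230 = 6.4046
theta = 46° + 119° = 165° = 165° (mod 360)

6.4046 cis(165°)


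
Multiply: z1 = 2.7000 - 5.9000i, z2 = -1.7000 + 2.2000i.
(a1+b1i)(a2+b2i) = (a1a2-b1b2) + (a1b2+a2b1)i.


Real = 2.7*(-1.7) - (-5.9)*2.2 = -4.59 - (-12.98) = 8.39
Imag = 2.7*2.2 - (1.7)*(-5.9) = 5.94 + 10.03 = 15.97

8.3900 + 15.9700i


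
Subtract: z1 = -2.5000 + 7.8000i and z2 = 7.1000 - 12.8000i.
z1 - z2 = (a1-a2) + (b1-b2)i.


Real: -2.5 - 7.1 = -9.6
Imag: 7.8 + 12.8 = 20.6

-9.6000 + 20.6000i


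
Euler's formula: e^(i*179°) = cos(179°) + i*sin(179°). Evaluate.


cos(179°) = -0.9998
sin(179°) = 0.0175

e^(i*179°) = -0.9998 + 0.0175i


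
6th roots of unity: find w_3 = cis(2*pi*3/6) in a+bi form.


Angle = 360*3/6 = 180°
a = cos(180°) = -1.0000
b = sin(180°) = 0

-1.0000 + 0i


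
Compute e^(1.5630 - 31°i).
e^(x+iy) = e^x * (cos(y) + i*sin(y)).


e^1.5630 = 4.7731
cos(-31°) = 0.85717
sin(-31°) = -0.51504
Real = 4.7731*0.85717 = 4.0914
Imag = 4.7731*(-0.51504) = -2.4583

4.0914 - 2.4583i


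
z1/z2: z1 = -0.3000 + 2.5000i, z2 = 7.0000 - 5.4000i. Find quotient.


Conjugate of z2 = 7.0000 + 5.4000i
Numerator: (-0.3000 + 2.5000i)(7.0000 + 5.4000i) = -15.6000 + 15.8800i
Denominator: 7^2 + (-5.4)^2 = 78.16
Result = (-15.6000 + 15.8800i)/78.16

-0.1996 + 0.2032i


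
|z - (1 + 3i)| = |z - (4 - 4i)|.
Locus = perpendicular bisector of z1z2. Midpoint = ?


Equal distances means the locus is the perpendicular bisector of z1 and z2.
Midpoint = ((1+4)/2, (3+(-4))/2) = (2.5000, -0.5000)

Perpendicular bisector through (2.5000, -0.5000)


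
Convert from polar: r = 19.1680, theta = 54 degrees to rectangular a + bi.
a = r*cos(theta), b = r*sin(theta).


a = 19.1680*cos(54°) = 19.1680*0.587785 = 11.2667
b = 19.1680*sin(54°) = 19.1680*0.809017 = 15.5072

11.2667 + 15.5072i


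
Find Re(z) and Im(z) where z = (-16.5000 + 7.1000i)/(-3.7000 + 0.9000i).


Multiply by conjugate: (-16.5000 + 7.1000i)(-3.7000 - 0.9000i) / ((-3.7)^2 + 0.9^2)
Numerator real = -16.5*(-3.7) + 7.1*0.9 = 67.44
Numerator imag = 7.1*(-3.7) - (-16.5)*0.9 = -11.42
Denominator = 14.5
Re(z) = 67.44/14.5 = 4.6510
Im(z) = -11.42/14.5 = -0.7876

Re(z) = 4.6510, Im(z) = -0.7876


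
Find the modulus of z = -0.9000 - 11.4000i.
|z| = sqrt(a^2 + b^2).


|z| = sqrt((-0.9)^2 + (-11.4)^2) = sqrt(0.81 + 129.96) = sqrt(130.77) = 11.4355

|z| = 11.4355


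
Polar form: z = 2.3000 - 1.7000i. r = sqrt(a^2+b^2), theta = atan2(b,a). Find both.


r = sqrt(5.29+2.89) = sqrt(8.18) = 2.8601
theta = atan2(-1.7, 2.3) = -36.4692 degrees

r = 2.8601, theta = -36.4692 degrees


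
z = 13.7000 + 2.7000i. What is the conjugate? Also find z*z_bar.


z_bar = 13.7000 - 2.7000i
z*z_bar = 13.7^2 + 2.7^2 = 187.69 + 7.29 = 194.98

z_bar = 13.7000 - 2.7000i, z*z_bar = 194.98


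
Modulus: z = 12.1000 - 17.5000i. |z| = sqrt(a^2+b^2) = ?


|z| = sqrt(12.1^2 + (-17.5)^2) = sqrt(146.41 + 306.25) = sqrt(452.66) = 21.2758

|z| = 21.2758


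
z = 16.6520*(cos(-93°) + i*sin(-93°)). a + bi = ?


a = 16.6520*cos(-93°) = 16.6520*(-0.052336) = -0.8715
b = 16.6520*sin(-93°) = 16.6520*(-0.99863) = -16.6292

-0.8715 - 16.6292i


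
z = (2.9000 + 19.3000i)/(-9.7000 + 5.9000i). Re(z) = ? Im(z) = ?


Multiply by conjugate: (2.9000 + 19.3000i)(-9.7000 - 5.9000i) / ((-9.7)^2 + 5.9^2)
Numerator real = 2.9*(-9.7) + 19.3*5.9 = 85.74
Numerator imag = 19.3*(-9.7) - 2.9*5.9 = -204.32
Denominator = 128.9
Re(z) = 85.74/128.9 = 0.6652
Im(z) = -204.32/128.9 = -1.5851

Re(z) = 0.6652, Im(z) = -1.5851


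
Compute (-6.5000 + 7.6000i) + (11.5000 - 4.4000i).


Real: -6.5 + 11.5 = 5
Imag: 7.6 - 4.4 = 3.2

5.0000 + 3.2000i


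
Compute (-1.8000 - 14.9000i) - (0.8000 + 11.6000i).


Real: -1.8 - 0.8 = -2.6
Imag: -14.9 - 11.6 = -26.5

-2.6000 - 26.5000i


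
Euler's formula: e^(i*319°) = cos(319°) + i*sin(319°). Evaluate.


cos(319°) = 0.7547
sin(319°) = -0.6561

e^(i*319°) = 0.7547 - 0.6561i


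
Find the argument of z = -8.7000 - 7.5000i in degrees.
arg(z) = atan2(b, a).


Re = -8.7, Im = -7.5
arg = atan2(-7.5, -8.7) = -139.2364 degrees

arg(z) = -139.2364 degrees


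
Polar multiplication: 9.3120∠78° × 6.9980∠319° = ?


r = 9.3120 * 6.9980 = 65.1654
theta = 78° + 319° = 397° = 37° (mod 360)

65.1654 cis(37°)


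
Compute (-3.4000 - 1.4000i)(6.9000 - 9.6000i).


Real = -3.4*6.9 - (-1.4)*(-9.6) = -23.46 - 13.44 = -36.9
Imag = -3.4*(-9.6) + 6.9*(-1.4) = 32.64 - (9.66) = 22.98

-36.9000 + 22.9800i


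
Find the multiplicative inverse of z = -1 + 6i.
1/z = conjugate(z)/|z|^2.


|z|^2 = 1+36 = 37
1/z = (-1 - 6i)/37

1/z = -0.0270 - 0.1622i


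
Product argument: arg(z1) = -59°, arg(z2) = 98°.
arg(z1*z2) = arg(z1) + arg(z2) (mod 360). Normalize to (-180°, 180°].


arg(z1*z2) = -59° + 98° = 39°
Normalized to (-180°, 180°]: 39°

39°


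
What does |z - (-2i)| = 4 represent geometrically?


|z - z0| = r is a circle with center z0 and radius r.
Center = (0, -2), radius = 4

Circle with center (0, -2) and radius 4


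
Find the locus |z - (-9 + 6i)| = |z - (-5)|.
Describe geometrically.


Equal distances means the locus is the perpendicular bisector of z1 and z2.
Midpoint = ((-9+(-5))/2, (6+0)/2) = (-7.0000, 3.0000)

Perpendicular bisector through (-7.0000, 3.0000)


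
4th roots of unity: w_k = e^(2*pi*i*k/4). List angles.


The 4th roots of unity are cis(360k/4°) for k=0..3
Angle step = 360/4 = 90°
Primitive root: cis(90°)
Primitive root = 0 + 1.0000i

4 roots at angles: 0°, 90°, 180°, 270°


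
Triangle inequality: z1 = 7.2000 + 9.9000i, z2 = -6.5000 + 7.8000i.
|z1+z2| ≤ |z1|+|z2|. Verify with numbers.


|z1| = sqrt(7.2^2 + 9.9^2) = sqrt(149.85) = 12.2413
|z2| = sqrt((-6.5)^2 + 7.8^2) = sqrt(103.09) = 10.1533
z1+z2 = 0.7000 + 17.7000i
|z1+z2| = sqrt(313.78) = 17.7138
|z1|+|z2| = 12.2413 + 10.1533 = 22.3946

|z1+z2| = 17.7138 ≤ |z1|+|z2| = 22.3946 (verified)


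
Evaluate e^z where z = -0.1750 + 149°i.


e^-0.1750 = 0.8395
cos(149°) = -0.8572
sin(149°) = 0.51504
Real = 0.8395*(-0.8572) = -0.7196
Imag = 0.8395*0.51504 = 0.4324

-0.7196 + 0.4324i


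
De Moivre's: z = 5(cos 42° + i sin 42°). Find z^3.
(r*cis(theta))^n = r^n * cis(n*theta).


r^3 = 5^3 = 125
n*theta = 3*42° = 126° = 126° (mod 360)
a = 125*cos(126°) = -73.4732
b = 125*sin(126°) = 101.1271

125 cis(126°) = -73.4732 + 101.1271i


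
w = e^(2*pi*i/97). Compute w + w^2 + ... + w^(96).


With w = e^(2*pi*i/97), all 97 of the 97th roots of unity w^0 = 1, w, ..., w^(96) sum to 0: 1 + w + ... + w^(96) = (1 - w^97)/(1 - w) = 0 since w^97 = 1, w ≠ 1.
Removing the root 1: w + w^2 + ... + w^(96) = 0 - 1 = -1

Sum = -1


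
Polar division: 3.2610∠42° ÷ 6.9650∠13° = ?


r = 3.2610 / 6.9650 = 0.4682
theta = 42° - 13° = 29° = 29° (mod 360)

0.4682 cis(29°)


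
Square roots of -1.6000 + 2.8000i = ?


|z| = sqrt(2.56+7.84) = 3.2249
sqrt((|z|+a)/2) = sqrt((3.2249+(-1.6))/2) = sqrt(0.8125) = 0.9014
sqrt((|z|-a)/2) = sqrt((3.2249-(-1.6))/2) = sqrt(2.4125) = 1.5532

±(0.9014 + 1.5532i) i.e. 0.9014 + 1.5532i and -0.9014 - 1.5532i


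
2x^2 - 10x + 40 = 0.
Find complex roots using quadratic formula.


disc = (-10)^2 - 4*2*40 = 100 - 320 = -220
sqrt(|disc|) = sqrt(220) = 14.8324
Real part = 10/(2*2) = 2.5000
Imag part = 14.8324/(2*2) = 3.7081

2.5000 ± 3.7081i


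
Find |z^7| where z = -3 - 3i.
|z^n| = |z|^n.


|z| = sqrt(9+9) = sqrt(18) = 4.2426
|z^7| = |z|^7 = (sqrt(18))^7 = 18^3 * sqrt(18) = 5832*sqrt(18)

|z^7| = 5832*sqrt(18) ≈ 24743.0805


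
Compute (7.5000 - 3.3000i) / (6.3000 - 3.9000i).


Conjugate of z2 = 6.3000 + 3.9000i
Numerator: (7.5000 - 3.3000i)(6.3000 + 3.9000i) = 60.1200 + 8.4600i
Denominator: 6.3^2 + (-3.9)^2 = 54.9
Result = (60.1200 + 8.4600i)/54.9

1.0951 + 0.1541i


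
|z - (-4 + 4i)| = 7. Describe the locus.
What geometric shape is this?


|z - z0| = r is a circle with center z0 and radius r.
Center = (-4, 4), radius = 7

Circle with center (-4, 4) and radius 7


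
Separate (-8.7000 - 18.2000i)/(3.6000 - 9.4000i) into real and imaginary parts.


Multiply by conjugate: (-8.7000 - 18.2000i)(3.6000 + 9.4000i) / (3.6^2 + (-9.4)^2)
Numerator real = -8.7*3.6 - (18.2)*(-9.4) = 139.76
Numerator imag = -18.2*3.6 - (-8.7)*(-9.4) = -147.3
Denominator = 101.32
Re(z) = 139.76/101.32 = 1.3794
Im(z) = -147.3/101.32 = -1.4538

Re(z) = 1.3794, Im(z) = -1.4538


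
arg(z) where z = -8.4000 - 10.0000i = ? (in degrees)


Re = -8.4, Im = -10
arg = atan2(-10, -8.4) = -130.0303 degrees

arg(z) = -130.0303 degrees


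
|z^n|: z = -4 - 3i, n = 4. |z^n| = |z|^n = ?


|z| = sqrt(16+9) = sqrt(25) = 5
|z^4| = |z|^4 = 5^4 = 625

|z^4| = 625


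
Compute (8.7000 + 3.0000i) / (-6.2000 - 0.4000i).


Conjugate of z2 = -6.2000 + 0.4000i
Numerator: (8.7000 + 3.0000i)(-6.2000 + 0.4000i) = -55.1400 - 15.1200i
Denominator: (-6.2)^2 + (-0.4)^2 = 38.6
Result = (-55.1400 - 15.1200i)/38.6

-1.4285 - 0.3917i


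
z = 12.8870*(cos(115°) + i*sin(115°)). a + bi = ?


a = 12.8870*cos(115°) = 12.8870*(-0.42262) = -5.4463
b = 12.8870*sin(115°) = 12.8870*0.90631 = 11.6796

-5.4463 + 11.6796i


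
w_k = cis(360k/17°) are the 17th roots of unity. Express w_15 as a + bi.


Angle = 360*15/17 = 317.6471°
a = cos(317.6471°) = 0.7390
b = sin(317.6471°) = -0.6737

0.7390 - 0.6737i


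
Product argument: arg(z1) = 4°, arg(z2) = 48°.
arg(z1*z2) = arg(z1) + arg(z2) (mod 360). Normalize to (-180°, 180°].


arg(z1*z2) = 4° + 48° = 52°
Normalized to (-180°, 180°]: 52°

52°


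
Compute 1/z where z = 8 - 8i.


|z|^2 = 64+64 = 128
1/z = (8 + 8i)/128

1/z = 0.0625 + 0.0625i


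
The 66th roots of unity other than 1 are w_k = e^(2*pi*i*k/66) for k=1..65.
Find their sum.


With w = e^(2*pi*i/66), all 66 of the 66th roots of unity w^0 = 1, w, ..., w^(65) sum to 0: 1 + w + ... + w^(65) = (1 - w^66)/(1 - w) = 0 since w^66 = 1, w ≠ 1.
Removing the root 1: w + w^2 + ... + w^(65) = 0 - 1 = -1

Sum = -1


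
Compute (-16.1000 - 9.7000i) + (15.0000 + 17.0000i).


Real: -16.1 + 15 = -1.1
Imag: -9.7 + 17 = 7.3

-1.1000 + 7.3000i


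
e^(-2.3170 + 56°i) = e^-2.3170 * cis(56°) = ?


e^-2.3170 = 0.0986
cos(56°) = 0.5592
sin(56°) = 0.829
Real = 0.0986*0.5592 = 0.0551
Imag = 0.0986*0.829 = 0.0817

0.0551 + 0.0817i


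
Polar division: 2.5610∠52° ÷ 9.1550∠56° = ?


r = 2.5610 / 9.1550 = 0.2797
theta = 52° - 56° = -4° = 356° (mod 360)

0.2797 cis(356°)
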